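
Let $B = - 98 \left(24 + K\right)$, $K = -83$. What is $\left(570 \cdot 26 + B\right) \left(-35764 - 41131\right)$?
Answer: $-1584190790$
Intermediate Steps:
$B = 5782$ ($B = - 98 \left(24 - 83\right) = \left(-98\right) \left(-59\right) = 5782$)
$\left(570 \cdot 26 + B\right) \left(-35764 - 41131\right) = \left(570 \cdot 26 + 5782\right) \left(-35764 - 41131\right) = \left(14820 + 5782\right) \left(-76895\right) = 20602 \left(-76895\right) = -1584190790$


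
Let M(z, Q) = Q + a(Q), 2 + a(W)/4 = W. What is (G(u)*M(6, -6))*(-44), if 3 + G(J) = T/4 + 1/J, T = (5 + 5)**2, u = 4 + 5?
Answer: 332728/9 ≈ 36970.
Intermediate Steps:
a(W) = -8 + 4*W
u = 9
T = 100 (T = 10**2 = 100)
M(z, Q) = -8 + 5*Q (M(z, Q) = Q + (-8 + 4*Q) = -8 + 5*Q)
G(J) = 22 + 1/J (G(J) = -3 + (100/4 + 1/J) = -3 + (100*(1/4) + 1/J) = -3 + (25 + 1/J) = 22 + 1/J)
(G(u)*M(6, -6))*(-44) = ((22 + 1/9)*(-8 + 5*(-6)))*(-44) = ((22 + 1/9)*(-8 - 30))*(-44) = ((199/9)*(-38))*(-44) = -7562/9*(-44) = 332728/9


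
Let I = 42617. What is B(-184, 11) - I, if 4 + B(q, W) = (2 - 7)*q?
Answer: -41701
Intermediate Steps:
B(q, W) = -4 - 5*q (B(q, W) = -4 + (2 - 7)*q = -4 - 5*q)
B(-184, 11) - I = (-4 - 5*(-184)) - 1*42617 = (-4 + 920) - 42617 = 916 - 42617 = -41701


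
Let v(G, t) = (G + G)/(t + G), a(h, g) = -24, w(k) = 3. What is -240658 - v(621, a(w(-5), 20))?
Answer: -47891356/199 ≈ -2.4066e+5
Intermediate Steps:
v(G, t) = 2*G/(G + t) (v(G, t) = (2*G)/(G + t) = 2*G/(G + t))
-240658 - v(621, a(w(-5), 20)) = -240658 - 2*621/(621 - 24) = -240658 - 2*621/597 = -240658 - 1*414/199 = -240658 - 414/199 = -47891356/199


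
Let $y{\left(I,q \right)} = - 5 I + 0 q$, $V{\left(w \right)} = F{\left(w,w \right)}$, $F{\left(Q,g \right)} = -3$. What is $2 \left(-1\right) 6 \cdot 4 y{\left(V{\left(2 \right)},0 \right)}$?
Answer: $-720$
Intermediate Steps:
$V{\left(w \right)} = -3$
$y{\left(I,q \right)} = - 5 I$ ($y{\left(I,q \right)} = - 5 I + 0 = - 5 I$)
$2 \left(-1\right) 6 \cdot 4 y{\left(V{\left(2 \right)},0 \right)} = 2 \left(-1\right) 6 \cdot 4 \left(\left(-5\right) \left(-3\right)\right) = 2 \left(\left(-6\right) 4\right) 15 = 2 \left(-24\right) 15 = \left(-48\right) 15 = -720$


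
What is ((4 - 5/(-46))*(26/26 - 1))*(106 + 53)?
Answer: 0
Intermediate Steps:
((4 - 5/(-46))*(26/26 - 1))*(106 + 53) = ((4 - 5*(-1/46))*(26*(1/26) - 1))*159 = ((4 + 5/46)*(1 - 1))*159 = ((189/46)*0)*159 = 0*159 = 0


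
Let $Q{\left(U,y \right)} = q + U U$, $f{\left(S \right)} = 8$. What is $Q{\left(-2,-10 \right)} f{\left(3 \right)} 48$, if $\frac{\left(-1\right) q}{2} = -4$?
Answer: $4608$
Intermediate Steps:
$q = 8$ ($q = \left(-2\right) \left(-4\right) = 8$)
$Q{\left(U,y \right)} = 8 + U^{2}$ ($Q{\left(U,y \right)} = 8 + U U = 8 + U^{2}$)
$Q{\left(-2,-10 \right)} f{\left(3 \right)} 48 = \left(8 + \left(-2\right)^{2}\right) 8 \cdot 48 = \left(8 + 4\right) 8 \cdot 48 = 12 \cdot 8 \cdot 48 = 96 \cdot 48 = 4608$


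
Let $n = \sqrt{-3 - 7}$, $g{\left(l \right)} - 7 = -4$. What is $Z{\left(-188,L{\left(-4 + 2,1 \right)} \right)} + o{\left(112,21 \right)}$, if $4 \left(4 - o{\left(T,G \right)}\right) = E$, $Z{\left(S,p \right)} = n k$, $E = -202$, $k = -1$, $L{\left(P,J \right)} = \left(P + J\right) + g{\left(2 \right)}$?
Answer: $\frac{109}{2} - i \sqrt{10} \approx 54.5 - 3.1623 i$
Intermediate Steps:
$g{\left(l \right)} = 3$ ($g{\left(l \right)} = 7 - 4 = 3$)
$L{\left(P,J \right)} = 3 + J + P$ ($L{\left(P,J \right)} = \left(P + J\right) + 3 = \left(J + P\right) + 3 = 3 + J + P$)
$n = i \sqrt{10}$ ($n = \sqrt{-10} = i \sqrt{10} \approx 3.1623 i$)
$Z{\left(S,p \right)} = - i \sqrt{10}$ ($Z{\left(S,p \right)} = i \sqrt{10} \left(-1\right) = - i \sqrt{10}$)
$o{\left(T,G \right)} = \frac{109}{2}$ ($o{\left(T,G \right)} = 4 - - \frac{101}{2} = 4 + \frac{101}{2} = \frac{109}{2}$)
$Z{\left(-188,L{\left(-4 + 2,1 \right)} \right)} + o{\left(112,21 \right)} = - i \sqrt{10} + \frac{109}{2} = \frac{109}{2} - i \sqrt{10}$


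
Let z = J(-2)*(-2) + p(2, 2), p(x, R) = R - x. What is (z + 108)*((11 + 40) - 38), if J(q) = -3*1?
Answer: 1482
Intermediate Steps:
J(q) = -3
z = 6 (z = -3*(-2) + (2 - 1*2) = 6 + (2 - 2) = 6 + 0 = 6)
(z + 108)*((11 + 40) - 38) = (6 + 108)*((11 + 40) - 38) = 114*(51 - 38) = 114*13 = 1482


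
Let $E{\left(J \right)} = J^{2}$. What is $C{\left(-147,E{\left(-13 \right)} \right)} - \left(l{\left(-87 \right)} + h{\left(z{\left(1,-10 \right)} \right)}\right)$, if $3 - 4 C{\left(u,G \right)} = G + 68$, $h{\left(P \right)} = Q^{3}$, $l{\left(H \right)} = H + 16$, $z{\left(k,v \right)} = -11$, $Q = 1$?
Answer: $\frac{23}{2} \approx 11.5$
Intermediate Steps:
$l{\left(H \right)} = 16 + H$
$h{\left(P \right)} = 1$ ($h{\left(P \right)} = 1^{3} = 1$)
$C{\left(u,G \right)} = - \frac{65}{4} - \frac{G}{4}$ ($C{\left(u,G \right)} = \frac{3}{4} - \frac{G + 68}{4} = \frac{3}{4} - \frac{68 + G}{4} = \frac{3}{4} - \left(17 + \frac{G}{4}\right) = - \frac{65}{4} - \frac{G}{4}$)
$C{\left(-147,E{\left(-13 \right)} \right)} - \left(l{\left(-87 \right)} + h{\left(z{\left(1,-10 \right)} \right)}\right) = \left(- \frac{65}{4} - \frac{\left(-13\right)^{2}}{4}\right) - \left(\left(16 - 87\right) + 1\right) = \left(- \frac{65}{4} - \frac{169}{4}\right) - \left(-71 + 1\right) = \left(- \frac{65}{4} - \frac{169}{4}\right) - -70 = - \frac{117}{2} + 70 = \frac{23}{2}$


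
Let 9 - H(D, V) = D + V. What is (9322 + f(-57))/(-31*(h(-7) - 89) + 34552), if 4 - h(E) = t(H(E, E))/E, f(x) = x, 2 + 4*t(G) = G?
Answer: 7412/29731 ≈ 0.24930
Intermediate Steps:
H(D, V) = 9 - D - V (H(D, V) = 9 - (D + V) = 9 + (-D - V) = 9 - D - V)
t(G) = -½ + G/4
h(E) = 4 - (7/4 - E/2)/E (h(E) = 4 - (-½ + (9 - E - E)/4)/E = 4 - (-½ + (9 - 2*E)/4)/E = 4 - (-½ + (9/4 - E/2))/E = 4 - (7/4 - E/2)/E)
(9322 + f(-57))/(-31*(h(-7) - 89) + 34552) = (9322 - 57)/(-31*((¼)*(-7 + 18*(-7))/(-7) - 89) + 34552) = 9265/(-31*((¼)*(-⅐)*(-7 - 126) - 89) + 34552) = 9265/(-31*((¼)*(-⅐)*(-133) - 89) + 34552) = 9265/(-31*(19/4 - 89) + 34552) = 9265/(-31*(-337/4) + 34552) = 9265/(10447/4 + 34552) = 9265/(148655/4) = 9265*(4/148655) = 7412/29731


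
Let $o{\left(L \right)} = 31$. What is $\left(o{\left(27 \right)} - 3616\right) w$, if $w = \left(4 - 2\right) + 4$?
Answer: $-21510$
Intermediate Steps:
$w = 6$ ($w = 2 + 4 = 6$)
$\left(o{\left(27 \right)} - 3616\right) w = \left(31 - 3616\right) 6 = \left(-3585\right) 6 = -21510$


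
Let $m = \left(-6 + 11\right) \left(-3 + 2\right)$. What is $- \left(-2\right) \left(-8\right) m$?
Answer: $80$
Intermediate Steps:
$m = -5$ ($m = 5 \left(-1\right) = -5$)
$- \left(-2\right) \left(-8\right) m = - \left(-2\right) \left(-8\right) \left(-5\right) = \left(-1\right) 16 \left(-5\right) = \left(-16\right) \left(-5\right) = 80$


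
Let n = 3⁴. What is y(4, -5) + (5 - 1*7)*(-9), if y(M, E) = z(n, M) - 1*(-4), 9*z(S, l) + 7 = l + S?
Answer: 92/3 ≈ 30.667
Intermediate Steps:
n = 81
z(S, l) = -7/9 + S/9 + l/9 (z(S, l) = -7/9 + (l + S)/9 = -7/9 + (S + l)/9 = -7/9 + (S/9 + l/9) = -7/9 + S/9 + l/9)
y(M, E) = 110/9 + M/9 (y(M, E) = (-7/9 + (⅑)*81 + M/9) - 1*(-4) = (-7/9 + 9 + M/9) + 4 = (74/9 + M/9) + 4 = 110/9 + M/9)
y(4, -5) + (5 - 1*7)*(-9) = (110/9 + (⅑)*4) + (5 - 1*7)*(-9) = (110/9 + 4/9) + (5 - 7)*(-9) = 38/3 - 2*(-9) = 38/3 + 18 = 92/3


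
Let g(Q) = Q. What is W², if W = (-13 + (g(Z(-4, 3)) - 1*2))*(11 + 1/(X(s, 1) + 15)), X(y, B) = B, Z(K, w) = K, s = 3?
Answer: 11309769/256 ≈ 44179.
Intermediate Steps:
W = -3363/16 (W = (-13 + (-4 - 1*2))*(11 + 1/(1 + 15)) = (-13 + (-4 - 2))*(11 + 1/16) = (-13 - 6)*(11 + 1/16) = -19*177/16 = -3363/16 ≈ -210.19)
W² = (-3363/16)² = 11309769/256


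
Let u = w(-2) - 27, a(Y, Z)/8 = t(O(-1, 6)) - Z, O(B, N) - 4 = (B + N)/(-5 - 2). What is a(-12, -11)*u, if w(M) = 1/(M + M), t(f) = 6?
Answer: -3706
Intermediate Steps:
O(B, N) = 4 - B/7 - N/7 (O(B, N) = 4 + (B + N)/(-5 - 2) = 4 + (B + N)/(-7) = 4 + (B + N)*(-⅐) = 4 + (-B/7 - N/7) = 4 - B/7 - N/7)
a(Y, Z) = 48 - 8*Z (a(Y, Z) = 8*(6 - Z) = 48 - 8*Z)
w(M) = 1/(2*M)
u = -109/4 (u = (½)/(-2) - 27 = (½)*(-½) - 27 = -¼ - 27 = -109/4 ≈ -27.250)
a(-12, -11)*u = (48 - 8*(-11))*(-109/4) = (48 + 88)*(-109/4) = 136*(-109/4) = -3706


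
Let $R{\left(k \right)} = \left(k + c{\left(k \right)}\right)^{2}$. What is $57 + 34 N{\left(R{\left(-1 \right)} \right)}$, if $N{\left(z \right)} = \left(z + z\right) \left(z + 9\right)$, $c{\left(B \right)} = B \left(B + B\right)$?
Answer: $737$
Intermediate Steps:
$c{\left(B \right)} = 2 B^{2}$ ($c{\left(B \right)} = B 2 B = 2 B^{2}$)
$R{\left(k \right)} = \left(k + 2 k^{2}\right)^{2}$
$N{\left(z \right)} = 2 z \left(9 + z\right)$
$57 + 34 N{\left(R{\left(-1 \right)} \right)} = 57 + 34 \cdot 2 \left(-1\right)^{2} \left(1 + 2 \left(-1\right)\right)^{2} \left(9 + \left(-1\right)^{2} \left(1 + 2 \left(-1\right)\right)^{2}\right) = 57 + 34 \cdot 2 \cdot 1 \left(1 - 2\right)^{2} \left(9 + 1 \left(1 - 2\right)^{2}\right) = 57 + 34 \cdot 2 \cdot 1 \left(-1\right)^{2} \left(9 + 1 \left(-1\right)^{2}\right) = 57 + 34 \cdot 2 \cdot 1 \cdot 1 \left(9 + 1 \cdot 1\right) = 57 + 34 \cdot 2 \cdot 1 \left(9 + 1\right) = 57 + 34 \cdot 2 \cdot 1 \cdot 10 = 57 + 34 \cdot 20 = 57 + 680 = 737$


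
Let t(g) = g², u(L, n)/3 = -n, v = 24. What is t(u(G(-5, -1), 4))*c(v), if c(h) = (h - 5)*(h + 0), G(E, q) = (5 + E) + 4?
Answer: 65664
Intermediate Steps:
G(E, q) = 9 + E
u(L, n) = -3*n (u(L, n) = 3*(-n) = -3*n)
c(h) = h*(-5 + h) (c(h) = (-5 + h)*h = h*(-5 + h))
t(u(G(-5, -1), 4))*c(v) = (-3*4)²*(24*(-5 + 24)) = (-12)²*(24*19) = 144*456 = 65664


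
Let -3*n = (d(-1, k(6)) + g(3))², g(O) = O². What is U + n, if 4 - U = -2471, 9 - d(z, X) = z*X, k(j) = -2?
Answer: 7169/3 ≈ 2389.7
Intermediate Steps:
d(z, X) = 9 - X*z (d(z, X) = 9 - z*X = 9 - X*z)
U = 2475 (U = 4 - 1*(-2471) = 4 + 2471 = 2475)
n = -256/3 (n = -((9 - 1*(-2)*(-1)) + 3²)²/3 = -((9 - 2) + 9)²/3 = -(7 + 9)²/3 = -⅓*16² = -⅓*256 = -256/3 ≈ -85.333)
U + n = 2475 - 256/3 = 7169/3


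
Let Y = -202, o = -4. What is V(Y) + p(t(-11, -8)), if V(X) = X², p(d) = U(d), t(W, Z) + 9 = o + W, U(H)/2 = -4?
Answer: 40796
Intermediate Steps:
U(H) = -8 (U(H) = 2*(-4) = -8)
t(W, Z) = -13 + W (t(W, Z) = -9 + (-4 + W) = -13 + W)
p(d) = -8
V(Y) + p(t(-11, -8)) = (-202)² - 8 = 40804 - 8 = 40796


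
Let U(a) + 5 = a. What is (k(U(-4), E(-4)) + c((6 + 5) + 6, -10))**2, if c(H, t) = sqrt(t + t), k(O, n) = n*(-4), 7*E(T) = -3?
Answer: -836/49 + 48*I*sqrt(5)/7 ≈ -17.061 + 15.333*I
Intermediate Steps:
U(a) = -5 + a
E(T) = -3/7 (E(T) = (1/7)*(-3) = -3/7)
k(O, n) = -4*n
c(H, t) = sqrt(2)*sqrt(t) (c(H, t) = sqrt(2*t) = sqrt(2)*sqrt(t))
(k(U(-4), E(-4)) + c((6 + 5) + 6, -10))**2 = (-4*(-3/7) + sqrt(2)*sqrt(-10))**2 = (12/7 + sqrt(2)*(I*sqrt(10)))**2 = (12/7 + 2*I*sqrt(5))**2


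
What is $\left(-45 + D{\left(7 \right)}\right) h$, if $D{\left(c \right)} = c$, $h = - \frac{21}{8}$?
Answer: $\frac{399}{4} \approx 99.75$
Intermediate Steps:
$h = - \frac{21}{8}$ ($h = \left(-21\right) \frac{1}{8} = - \frac{21}{8} \approx -2.625$)
$\left(-45 + D{\left(7 \right)}\right) h = \left(-45 + 7\right) \left(- \frac{21}{8}\right) = \left(-38\right) \left(- \frac{21}{8}\right) = \frac{399}{4}$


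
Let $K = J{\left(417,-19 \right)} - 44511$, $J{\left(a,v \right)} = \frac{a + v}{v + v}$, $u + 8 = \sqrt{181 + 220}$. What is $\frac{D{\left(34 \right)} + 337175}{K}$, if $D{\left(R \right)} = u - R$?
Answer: $- \frac{6405527}{845908} - \frac{19 \sqrt{401}}{845908} \approx -7.5728$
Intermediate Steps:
$u = -8 + \sqrt{401}$ ($u = -8 + \sqrt{181 + 220} = -8 + \sqrt{401} \approx 12.025$)
$J{\left(a,v \right)} = \frac{a + v}{2 v}$
$D{\left(R \right)} = -8 + \sqrt{401} - R$ ($D{\left(R \right)} = \left(-8 + \sqrt{401}\right) - R = -8 + \sqrt{401} - R$)
$K = - \frac{845908}{19}$ ($K = \frac{417 - 19}{2 \left(-19\right)} - 44511 = \frac{1}{2} \left(- \frac{1}{19}\right) 398 - 44511 = - \frac{199}{19} - 44511 = - \frac{845908}{19} \approx -44522.0$)
$\frac{D{\left(34 \right)} + 337175}{K} = \frac{\left(-8 + \sqrt{401} - 34\right) + 337175}{- \frac{845908}{19}} = \left(\left(-8 + \sqrt{401} - 34\right) + 337175\right) \left(- \frac{19}{845908}\right) = \left(\left(-42 + \sqrt{401}\right) + 337175\right) \left(- \frac{19}{845908}\right) = \left(337133 + \sqrt{401}\right) \left(- \frac{19}{845908}\right) = - \frac{6405527}{845908} - \frac{19 \sqrt{401}}{845908}$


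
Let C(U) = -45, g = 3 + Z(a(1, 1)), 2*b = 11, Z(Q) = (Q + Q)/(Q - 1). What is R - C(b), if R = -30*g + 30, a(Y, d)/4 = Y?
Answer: -95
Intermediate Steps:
a(Y, d) = 4*Y
Z(Q) = 2*Q/(-1 + Q) (Z(Q) = (2*Q)/(-1 + Q) = 2*Q/(-1 + Q))
b = 11/2 (b = (½)*11 = 11/2 ≈ 5.5000)
g = 17/3 (g = 3 + 2*(4*1)/(-1 + 4*1) = 3 + 2*4/(-1 + 4) = 3 + 2*4/3 = 3 + 2*4*(⅓) = 3 + 8/3 = 17/3 ≈ 5.6667)
R = -140 (R = -30*17/3 + 30 = -170 + 30 = -140)
R - C(b) = -140 - 1*(-45) = -140 + 45 = -95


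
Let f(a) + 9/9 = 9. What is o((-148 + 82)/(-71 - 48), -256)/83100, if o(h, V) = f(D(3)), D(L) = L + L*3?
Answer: 2/20775 ≈ 9.6270e-5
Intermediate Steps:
D(L) = 4*L (D(L) = L + 3*L = 4*L)
f(a) = 8 (f(a) = -1 + 9 = 8)
o(h, V) = 8
o((-148 + 82)/(-71 - 48), -256)/83100 = 8/83100 = 8*(1/83100) = 2/20775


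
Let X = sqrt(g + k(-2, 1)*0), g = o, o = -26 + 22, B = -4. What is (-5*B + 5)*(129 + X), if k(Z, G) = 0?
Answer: 3225 + 50*I ≈ 3225.0 + 50.0*I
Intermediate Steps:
o = -4
g = -4
X = 2*I (X = sqrt(-4 + 0*0) = sqrt(-4 + 0) = sqrt(-4) = 2*I ≈ 2.0*I)
(-5*B + 5)*(129 + X) = (-5*(-4) + 5)*(129 + 2*I) = (20 + 5)*(129 + 2*I) = 25*(129 + 2*I) = 3225 + 50*I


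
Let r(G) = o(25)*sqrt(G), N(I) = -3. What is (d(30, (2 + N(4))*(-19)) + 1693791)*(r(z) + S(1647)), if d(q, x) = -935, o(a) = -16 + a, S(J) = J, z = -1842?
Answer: 2788133832 + 15235704*I*sqrt(1842) ≈ 2.7881e+9 + 6.5389e+8*I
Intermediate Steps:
r(G) = 9*sqrt(G) (r(G) = (-16 + 25)*sqrt(G) = 9*sqrt(G))
(d(30, (2 + N(4))*(-19)) + 1693791)*(r(z) + S(1647)) = (-935 + 1693791)*(9*sqrt(-1842) + 1647) = 1692856*(9*(I*sqrt(1842)) + 1647) = 1692856*(9*I*sqrt(1842) + 1647) = 1692856*(1647 + 9*I*sqrt(1842)) = 2788133832 + 15235704*I*sqrt(1842)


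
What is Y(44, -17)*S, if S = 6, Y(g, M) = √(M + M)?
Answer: 6*I*√34 ≈ 34.986*I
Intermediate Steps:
Y(g, M) = √2*√M (Y(g, M) = √(2*M) = √2*√M)
Y(44, -17)*S = (√2*√(-17))*6 = (√2*(I*√17))*6 = (I*√34)*6 = 6*I*√34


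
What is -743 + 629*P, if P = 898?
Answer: 564099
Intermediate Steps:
-743 + 629*P = -743 + 629*898 = -743 + 564842 = 564099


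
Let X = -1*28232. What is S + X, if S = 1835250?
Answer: 1807018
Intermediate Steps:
X = -28232
S + X = 1835250 - 28232 = 1807018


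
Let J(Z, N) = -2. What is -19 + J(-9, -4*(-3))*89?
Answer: -197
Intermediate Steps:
-19 + J(-9, -4*(-3))*89 = -19 - 2*89 = -19 - 178 = -197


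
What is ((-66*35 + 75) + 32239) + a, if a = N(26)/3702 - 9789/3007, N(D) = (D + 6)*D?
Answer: 166984105301/5565957 ≈ 30001.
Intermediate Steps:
N(D) = D*(6 + D) (N(D) = (6 + D)*D = D*(6 + D))
a = -16868527/5565957 (a = (26*(6 + 26))/3702 - 9789/3007 = (26*32)*(1/3702) - 9789*1/3007 = 832*(1/3702) - 9789/3007 = 416/1851 - 9789/3007 = -16868527/5565957 ≈ -3.0307)
((-66*35 + 75) + 32239) + a = ((-66*35 + 75) + 32239) - 16868527/5565957 = ((-2310 + 75) + 32239) - 16868527/5565957 = (-2235 + 32239) - 16868527/5565957 = 30004 - 16868527/5565957 = 166984105301/5565957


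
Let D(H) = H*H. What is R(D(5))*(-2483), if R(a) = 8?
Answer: -19864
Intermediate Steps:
D(H) = H²
R(D(5))*(-2483) = 8*(-2483) = -19864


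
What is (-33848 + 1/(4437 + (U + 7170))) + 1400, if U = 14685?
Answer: -853122815/26292 ≈ -32448.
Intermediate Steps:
(-33848 + 1/(4437 + (U + 7170))) + 1400 = (-33848 + 1/(4437 + (14685 + 7170))) + 1400 = (-33848 + 1/(4437 + 21855)) + 1400 = (-33848 + 1/26292) + 1400 = -889931615/26292 + 1400 = -853122815/26292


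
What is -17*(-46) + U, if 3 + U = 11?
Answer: 790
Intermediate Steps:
U = 8 (U = -3 + 11 = 8)
-17*(-46) + U = -17*(-46) + 8 = 782 + 8 = 790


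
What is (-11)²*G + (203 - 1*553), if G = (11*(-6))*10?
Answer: -80210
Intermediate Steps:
G = -660 (G = -66*10 = -660)
(-11)²*G + (203 - 1*553) = (-11)²*(-660) + (203 - 1*553) = 121*(-660) + (203 - 553) = -79860 - 350 = -80210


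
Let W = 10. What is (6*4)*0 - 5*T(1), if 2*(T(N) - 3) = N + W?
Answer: -85/2 ≈ -42.500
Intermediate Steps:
T(N) = 8 + N/2 (T(N) = 3 + (N + 10)/2 = 3 + (10 + N)/2 = 3 + (5 + N/2) = 8 + N/2)
(6*4)*0 - 5*T(1) = (6*4)*0 - 5*(8 + (½)*1) = 24*0 - 5*(8 + ½) = 0 - 5*17/2 = 0 - 85/2 = -85/2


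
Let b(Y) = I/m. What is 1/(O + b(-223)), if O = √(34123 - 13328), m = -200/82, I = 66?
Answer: 67650/50156891 + 2500*√20795/50156891 ≈ 0.0085364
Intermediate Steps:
m = -100/41 (m = -200*1/82 = -100/41 ≈ -2.4390)
O = √20795 ≈ 144.20
b(Y) = -1353/50 (b(Y) = 66/(-100/41) = 66*(-41/100) = -1353/50)
1/(O + b(-223)) = 1/(√20795 - 1353/50) = 1/(-1353/50 + √20795)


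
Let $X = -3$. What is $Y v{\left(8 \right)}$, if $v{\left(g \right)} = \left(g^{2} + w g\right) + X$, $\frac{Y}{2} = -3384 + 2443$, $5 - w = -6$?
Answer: $-280418$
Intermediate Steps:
$w = 11$ ($w = 5 - -6 = 5 + 6 = 11$)
$Y = -1882$ ($Y = 2 \left(-3384 + 2443\right) = 2 \left(-941\right) = -1882$)
$v{\left(g \right)} = -3 + g^{2} + 11 g$ ($v{\left(g \right)} = \left(g^{2} + 11 g\right) - 3 = -3 + g^{2} + 11 g$)
$Y v{\left(8 \right)} = - 1882 \left(-3 + 8^{2} + 11 \cdot 8\right) = - 1882 \left(-3 + 64 + 88\right) = \left(-1882\right) 149 = -280418$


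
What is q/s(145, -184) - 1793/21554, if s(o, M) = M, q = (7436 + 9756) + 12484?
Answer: -39997901/247871 ≈ -161.37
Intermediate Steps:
q = 29676 (q = 17192 + 12484 = 29676)
q/s(145, -184) - 1793/21554 = 29676/(-184) - 1793/21554 = 29676*(-1/184) - 1793*1/21554 = -7419/46 - 1793/21554 = -39997901/247871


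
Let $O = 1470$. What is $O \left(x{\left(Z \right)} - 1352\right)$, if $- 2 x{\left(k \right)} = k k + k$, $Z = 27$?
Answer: $-2543100$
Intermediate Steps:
$x{\left(k \right)} = - \frac{k}{2} - \frac{k^{2}}{2}$ ($x{\left(k \right)} = - \frac{k k + k}{2} = - \frac{k^{2} + k}{2} = - \frac{k + k^{2}}{2} = - \frac{k}{2} - \frac{k^{2}}{2}$)
$O \left(x{\left(Z \right)} - 1352\right) = 1470 \left(\left(- \frac{1}{2}\right) 27 \left(1 + 27\right) - 1352\right) = 1470 \left(\left(- \frac{1}{2}\right) 27 \cdot 28 - 1352\right) = 1470 \left(-378 - 1352\right) = 1470 \left(-1730\right) = -2543100$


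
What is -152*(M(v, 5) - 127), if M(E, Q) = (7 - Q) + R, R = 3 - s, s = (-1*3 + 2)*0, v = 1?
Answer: 18544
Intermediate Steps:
s = 0 (s = (-3 + 2)*0 = -1*0 = 0)
R = 3 (R = 3 - 1*0 = 3 + 0 = 3)
M(E, Q) = 10 - Q (M(E, Q) = (7 - Q) + 3 = 10 - Q)
-152*(M(v, 5) - 127) = -152*((10 - 1*5) - 127) = -152*((10 - 5) - 127) = -152*(5 - 127) = -152*(-122) = 18544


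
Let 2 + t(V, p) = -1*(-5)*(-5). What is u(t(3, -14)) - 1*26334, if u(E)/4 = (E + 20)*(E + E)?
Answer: -24822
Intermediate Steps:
t(V, p) = -27 (t(V, p) = -2 - 1*(-5)*(-5) = -2 + 5*(-5) = -2 - 25 = -27)
u(E) = 8*E*(20 + E) (u(E) = 4*((E + 20)*(E + E)) = 4*((20 + E)*(2*E)) = 4*(2*E*(20 + E)) = 8*E*(20 + E))
u(t(3, -14)) - 1*26334 = 8*(-27)*(20 - 27) - 1*26334 = 8*(-27)*(-7) - 26334 = 1512 - 26334 = -24822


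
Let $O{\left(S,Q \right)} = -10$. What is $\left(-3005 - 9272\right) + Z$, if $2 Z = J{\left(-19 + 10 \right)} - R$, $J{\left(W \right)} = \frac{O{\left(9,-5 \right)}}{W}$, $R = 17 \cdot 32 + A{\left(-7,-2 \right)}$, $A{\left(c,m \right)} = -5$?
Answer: $- \frac{225827}{18} \approx -12546.0$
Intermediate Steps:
$R = 539$ ($R = 17 \cdot 32 - 5 = 544 - 5 = 539$)
$J{\left(W \right)} = - \frac{10}{W}$
$Z = - \frac{4841}{18}$ ($Z = \frac{- \frac{10}{-19 + 10} - 539}{2} = \frac{- \frac{10}{-9} - 539}{2} = \frac{\left(-10\right) \left(- \frac{1}{9}\right) - 539}{2} = \frac{\frac{10}{9} - 539}{2} = \frac{1}{2} \left(- \frac{4841}{9}\right) = - \frac{4841}{18} \approx -268.94$)
$\left(-3005 - 9272\right) + Z = \left(-3005 - 9272\right) - \frac{4841}{18} = -12277 - \frac{4841}{18} = - \frac{225827}{18}$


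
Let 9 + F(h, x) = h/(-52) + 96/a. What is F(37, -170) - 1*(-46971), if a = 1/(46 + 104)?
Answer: 3190787/52 ≈ 61361.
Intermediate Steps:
a = 1/150 ≈ 0.0066667
F(h, x) = 14391 - h/52 (F(h, x) = -9 + (h/(-52) + 96/(1/150)) = -9 + (h*(-1/52) + 96*150) = -9 + (-h/52 + 14400) = -9 + (14400 - h/52) = 14391 - h/52)
F(37, -170) - 1*(-46971) = (14391 - 1/52*37) - 1*(-46971) = (14391 - 37/52) + 46971 = 748295/52 + 46971 = 3190787/52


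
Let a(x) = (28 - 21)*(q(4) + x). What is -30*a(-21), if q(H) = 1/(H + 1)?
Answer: 4368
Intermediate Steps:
q(H) = 1/(1 + H)
a(x) = 7/5 + 7*x (a(x) = (28 - 21)*(1/(1 + 4) + x) = 7*(1/5 + x) = 7/5 + 7*x)
-30*a(-21) = -30*(7/5 + 7*(-21)) = -30*(7/5 - 147) = -30*(-728/5) = 4368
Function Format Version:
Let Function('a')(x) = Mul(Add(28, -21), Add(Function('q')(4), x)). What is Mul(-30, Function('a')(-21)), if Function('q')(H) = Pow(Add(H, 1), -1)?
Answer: 4368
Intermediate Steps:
Function('q')(H) = Pow(Add(1, H), -1)
Function('a')(x) = Add(Rational(7, 5), Mul(7, x)) (Function('a')(x) = Mul(Add(28, -21), Add(Pow(Add(1, 4), -1), x)) = Mul(7, Add(Pow(5, -1), x)) = Mul(7, Add(Rational(1, 5), x)) = Add(Rational(7, 5), Mul(7, x)))
Mul(-30, Function('a')(-21)) = Mul(-30, Add(Rational(7, 5), Mul(7, -21))) = Mul(-30, Add(Rational(7, 5), -147)) = Mul(-30, Rational(-728, 5)) = 4368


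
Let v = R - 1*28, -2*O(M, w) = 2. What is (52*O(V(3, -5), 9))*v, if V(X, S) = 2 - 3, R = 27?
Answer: 52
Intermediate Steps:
V(X, S) = -1
O(M, w) = -1 (O(M, w) = -1/2*2 = -1)
v = -1 (v = 27 - 1*28 = 27 - 28 = -1)
(52*O(V(3, -5), 9))*v = (52*(-1))*(-1) = -52*(-1) = 52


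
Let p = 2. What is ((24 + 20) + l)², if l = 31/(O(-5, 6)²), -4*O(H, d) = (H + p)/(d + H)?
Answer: 795664/81 ≈ 9823.0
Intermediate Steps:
O(H, d) = -(2 + H)/(4*(H + d)) (O(H, d) = -(H + 2)/(4*(d + H)) = -(2 + H)/(4*(H + d)))
l = 496/9 (l = 31/(((-2 - 1*(-5))/(4*(-5 + 6)))²) = 31/(((¼)*(-2 + 5)/1)²) = 31/(((¼)*1*3)²) = 31/((¾)²) = 31/(9/16) = 31*(16/9) = 496/9 ≈ 55.111)
((24 + 20) + l)² = ((24 + 20) + 496/9)² = (44 + 496/9)² = (892/9)² = 795664/81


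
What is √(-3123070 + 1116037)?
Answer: I*√2007033 ≈ 1416.7*I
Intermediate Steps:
√(-3123070 + 1116037) = √(-2007033) = I*√2007033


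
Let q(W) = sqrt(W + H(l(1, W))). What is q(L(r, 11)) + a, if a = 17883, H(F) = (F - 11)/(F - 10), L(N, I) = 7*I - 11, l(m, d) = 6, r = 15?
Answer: 17883 + sqrt(269)/2 ≈ 17891.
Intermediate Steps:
L(N, I) = -11 + 7*I
H(F) = (-11 + F)/(-10 + F)
q(W) = sqrt(5/4 + W) (q(W) = sqrt(W + (-11 + 6)/(-10 + 6)) = sqrt(W - 5/(-4)) = sqrt(W - 1/4*(-5)) = sqrt(W + 5/4) = sqrt(5/4 + W))
q(L(r, 11)) + a = sqrt(5 + 4*(-11 + 7*11))/2 + 17883 = sqrt(5 + 4*(-11 + 77))/2 + 17883 = sqrt(5 + 4*66)/2 + 17883 = sqrt(5 + 264)/2 + 17883 = sqrt(269)/2 + 17883 = 17883 + sqrt(269)/2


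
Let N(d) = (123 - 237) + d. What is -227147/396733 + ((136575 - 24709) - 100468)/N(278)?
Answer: 54691593/793466 ≈ 68.927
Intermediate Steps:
N(d) = -114 + d
-227147/396733 + ((136575 - 24709) - 100468)/N(278) = -227147/396733 + ((136575 - 24709) - 100468)/(-114 + 278) = -227147*1/396733 + (111866 - 100468)/164 = -227147/396733 + 11398*(1/164) = -227147/396733 + 139/2 = 54691593/793466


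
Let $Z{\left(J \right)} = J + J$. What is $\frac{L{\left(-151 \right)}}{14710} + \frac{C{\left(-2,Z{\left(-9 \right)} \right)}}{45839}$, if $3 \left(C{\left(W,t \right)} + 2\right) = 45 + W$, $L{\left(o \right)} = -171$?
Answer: $- \frac{22971137}{2022875070} \approx -0.011356$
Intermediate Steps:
$Z{\left(J \right)} = 2 J$
$C{\left(W,t \right)} = 13 + \frac{W}{3}$ ($C{\left(W,t \right)} = -2 + \frac{45 + W}{3} = -2 + \left(15 + \frac{W}{3}\right) = 13 + \frac{W}{3}$)
$\frac{L{\left(-151 \right)}}{14710} + \frac{C{\left(-2,Z{\left(-9 \right)} \right)}}{45839} = - \frac{171}{14710} + \frac{13 + \frac{1}{3} \left(-2\right)}{45839} = \left(-171\right) \frac{1}{14710} + \left(13 - \frac{2}{3}\right) \frac{1}{45839} = - \frac{171}{14710} + \frac{37}{3} \cdot \frac{1}{45839} = - \frac{171}{14710} + \frac{37}{137517} = - \frac{22971137}{2022875070}$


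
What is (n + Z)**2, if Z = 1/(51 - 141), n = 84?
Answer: 57138481/8100 ≈ 7054.1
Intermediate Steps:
Z = -1/90 (Z = 1/(-90) = -1/90 ≈ -0.011111)
(n + Z)**2 = (84 - 1/90)**2 = (7559/90)**2 = 57138481/8100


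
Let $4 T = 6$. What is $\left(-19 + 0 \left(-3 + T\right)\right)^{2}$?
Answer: $361$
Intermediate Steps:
$T = \frac{3}{2}$ ($T = \frac{1}{4} \cdot 6 = \frac{3}{2} \approx 1.5$)
$\left(-19 + 0 \left(-3 + T\right)\right)^{2} = \left(-19 + 0 \left(-3 + \frac{3}{2}\right)\right)^{2} = \left(-19 + 0 \left(- \frac{3}{2}\right)\right)^{2} = \left(-19 + 0\right)^{2} = \left(-19\right)^{2} = 361$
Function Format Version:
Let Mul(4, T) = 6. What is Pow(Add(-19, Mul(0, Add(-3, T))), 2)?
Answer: 361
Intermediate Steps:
T = Rational(3, 2) (T = Mul(Rational(1, 4), 6) = Rational(3, 2) ≈ 1.5000)
Pow(Add(-19, Mul(0, Add(-3, T))), 2) = Pow(Add(-19, Mul(0, Add(-3, Rational(3, 2)))), 2) = Pow(Add(-19, Mul(0, Rational(-3, 2))), 2) = Pow(Add(-19, 0), 2) = Pow(-19, 2) = 361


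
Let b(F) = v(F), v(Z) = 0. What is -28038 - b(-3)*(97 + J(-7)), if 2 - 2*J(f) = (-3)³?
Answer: -28038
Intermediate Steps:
J(f) = 29/2 (J(f) = 1 - ½*(-3)³ = 1 - ½*(-27) = 1 + 27/2 = 29/2)
b(F) = 0
-28038 - b(-3)*(97 + J(-7)) = -28038 - 0*(97 + 29/2) = -28038 - 0*223/2 = -28038 - 1*0 = -28038 + 0 = -28038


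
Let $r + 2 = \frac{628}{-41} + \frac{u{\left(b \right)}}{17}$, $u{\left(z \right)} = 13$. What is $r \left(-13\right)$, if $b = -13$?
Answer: $\frac{149981}{697} \approx 215.18$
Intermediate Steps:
$r = - \frac{11537}{697}$ ($r = -2 + \left(\frac{628}{-41} + \frac{13}{17}\right) = -2 + \left(628 \left(- \frac{1}{41}\right) + 13 \cdot \frac{1}{17}\right) = -2 + \left(- \frac{628}{41} + \frac{13}{17}\right) = -2 - \frac{10143}{697} = - \frac{11537}{697} \approx -16.552$)
$r \left(-13\right) = \left(- \frac{11537}{697}\right) \left(-13\right) = \frac{149981}{697}$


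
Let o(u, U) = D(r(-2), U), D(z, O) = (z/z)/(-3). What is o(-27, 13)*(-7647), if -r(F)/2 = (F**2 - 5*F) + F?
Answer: 2549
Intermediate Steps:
r(F) = -2*F**2 + 8*F (r(F) = -2*((F**2 - 5*F) + F) = -2*(F**2 - 4*F) = -2*F**2 + 8*F)
D(z, O) = -1/3 (D(z, O) = 1*(-1/3) = -1/3)
o(u, U) = -1/3
o(-27, 13)*(-7647) = -1/3*(-7647) = 2549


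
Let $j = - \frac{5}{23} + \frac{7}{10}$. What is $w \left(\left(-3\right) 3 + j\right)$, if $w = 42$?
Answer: $- \frac{41139}{115} \approx -357.73$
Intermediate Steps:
$j = \frac{111}{230}$ ($j = \left(-5\right) \frac{1}{23} + 7 \cdot \frac{1}{10} = - \frac{5}{23} + \frac{7}{10} = \frac{111}{230} \approx 0.48261$)
$w \left(\left(-3\right) 3 + j\right) = 42 \left(\left(-3\right) 3 + \frac{111}{230}\right) = 42 \left(-9 + \frac{111}{230}\right) = 42 \left(- \frac{1959}{230}\right) = - \frac{41139}{115}$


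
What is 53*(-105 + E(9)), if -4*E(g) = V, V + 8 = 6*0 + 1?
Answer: -21889/4 ≈ -5472.3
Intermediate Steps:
V = -7 (V = -8 + (6*0 + 1) = -8 + (0 + 1) = -8 + 1 = -7)
E(g) = 7/4 (E(g) = -¼*(-7) = 7/4)
53*(-105 + E(9)) = 53*(-105 + 7/4) = 53*(-413/4) = -21889/4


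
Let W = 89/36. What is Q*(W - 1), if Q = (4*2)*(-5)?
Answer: -530/9 ≈ -58.889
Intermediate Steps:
W = 89/36 (W = 89*(1/36) = 89/36 ≈ 2.4722)
Q = -40 (Q = 8*(-5) = -40)
Q*(W - 1) = -40*(89/36 - 1) = -40*53/36 = -530/9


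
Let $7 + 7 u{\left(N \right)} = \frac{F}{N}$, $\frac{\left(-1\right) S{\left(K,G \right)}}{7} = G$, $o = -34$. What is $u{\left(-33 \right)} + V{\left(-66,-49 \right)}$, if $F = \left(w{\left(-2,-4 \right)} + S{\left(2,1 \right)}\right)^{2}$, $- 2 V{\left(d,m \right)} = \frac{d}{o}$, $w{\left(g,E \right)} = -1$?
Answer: $- \frac{17653}{7854} \approx -2.2476$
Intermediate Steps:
$S{\left(K,G \right)} = - 7 G$
$V{\left(d,m \right)} = \frac{d}{68}$ ($V{\left(d,m \right)} = - \frac{d \frac{1}{-34}}{2} = - \frac{d \left(- \frac{1}{34}\right)}{2} = - \frac{\left(- \frac{1}{34}\right) d}{2} = \frac{d}{68}$)
$F = 64$ ($F = \left(-1 - 7\right)^{2} = \left(-8\right)^{2} = 64$)
$u{\left(N \right)} = -1 + \frac{64}{7 N}$ ($u{\left(N \right)} = -1 + \frac{64 \frac{1}{N}}{7} = -1 + \frac{64}{7 N}$)
$u{\left(-33 \right)} + V{\left(-66,-49 \right)} = \frac{\frac{64}{7} - -33}{-33} + \frac{1}{68} \left(-66\right) = - \frac{\frac{64}{7} + 33}{33} - \frac{33}{34} = \left(- \frac{1}{33}\right) \frac{295}{7} - \frac{33}{34} = - \frac{295}{231} - \frac{33}{34} = - \frac{17653}{7854}$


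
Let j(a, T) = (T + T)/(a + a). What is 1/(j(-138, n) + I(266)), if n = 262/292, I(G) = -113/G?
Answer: -2679684/1155785 ≈ -2.3185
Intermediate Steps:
n = 131/146 (n = 262*(1/292) = 131/146 ≈ 0.89726)
j(a, T) = T/a (j(a, T) = (2*T)/((2*a)) = (2*T)*(1/(2*a)) = T/a)
1/(j(-138, n) + I(266)) = 1/((131/146)/(-138) - 113/266) = 1/((131/146)*(-1/138) - 113*1/266) = 1/(-131/20148 - 113/266) = 1/(-1155785/2679684) = -2679684/1155785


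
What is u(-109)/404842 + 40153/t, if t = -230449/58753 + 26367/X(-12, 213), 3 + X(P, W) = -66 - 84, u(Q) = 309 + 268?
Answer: -1432590772857019/6288541954808 ≈ -227.81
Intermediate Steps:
u(Q) = 577
X(P, W) = -153 (X(P, W) = -3 + (-66 - 84) = -3 - 150 = -153)
t = -31066648/176259 (t = -230449/58753 + 26367/(-153) = -230449*1/58753 + 26367*(-1/153) = -230449/58753 - 517/3 = -31066648/176259 ≈ -176.26)
u(-109)/404842 + 40153/t = 577/404842 + 40153/(-31066648/176259) = 577*(1/404842) + 40153*(-176259/31066648) = 577/404842 - 7077327627/31066648 = -1432590772857019/6288541954808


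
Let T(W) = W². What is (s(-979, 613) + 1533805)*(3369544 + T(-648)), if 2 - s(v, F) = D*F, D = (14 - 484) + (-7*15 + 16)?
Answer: 7110800646352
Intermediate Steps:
D = -559 (D = -470 + (-105 + 16) = -470 - 89 = -559)
s(v, F) = 2 + 559*F (s(v, F) = 2 - (-559)*F = 2 + 559*F)
(s(-979, 613) + 1533805)*(3369544 + T(-648)) = ((2 + 559*613) + 1533805)*(3369544 + (-648)²) = ((2 + 342667) + 1533805)*(3369544 + 419904) = (342669 + 1533805)*3789448 = 1876474*3789448 = 7110800646352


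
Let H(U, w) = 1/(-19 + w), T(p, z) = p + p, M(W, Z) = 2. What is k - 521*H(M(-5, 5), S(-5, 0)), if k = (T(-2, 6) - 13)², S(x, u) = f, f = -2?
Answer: 6590/21 ≈ 313.81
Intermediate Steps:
S(x, u) = -2
T(p, z) = 2*p
k = 289 (k = (2*(-2) - 13)² = (-4 - 13)² = (-17)² = 289)
k - 521*H(M(-5, 5), S(-5, 0)) = 289 - 521/(-19 - 2) = 289 - 521/(-21) = 289 - 521*(-1/21) = 289 + 521/21 = 6590/21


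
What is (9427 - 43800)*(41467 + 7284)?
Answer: -1675718123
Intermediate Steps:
(9427 - 43800)*(41467 + 7284) = -34373*48751 = -1675718123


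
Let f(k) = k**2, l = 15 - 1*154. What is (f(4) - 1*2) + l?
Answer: -125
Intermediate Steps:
l = -139 (l = 15 - 154 = -139)
(f(4) - 1*2) + l = (4**2 - 1*2) - 139 = (16 - 2) - 139 = 14 - 139 = -125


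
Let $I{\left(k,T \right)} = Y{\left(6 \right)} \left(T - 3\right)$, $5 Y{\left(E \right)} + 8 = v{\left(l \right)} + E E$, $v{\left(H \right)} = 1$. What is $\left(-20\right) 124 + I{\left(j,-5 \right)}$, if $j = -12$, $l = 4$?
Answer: $- \frac{12632}{5} \approx -2526.4$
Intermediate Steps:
$Y{\left(E \right)} = - \frac{7}{5} + \frac{E^{2}}{5}$ ($Y{\left(E \right)} = - \frac{8}{5} + \frac{1 + E E}{5} = - \frac{8}{5} + \frac{1 + E^{2}}{5} = - \frac{8}{5} + \left(\frac{1}{5} + \frac{E^{2}}{5}\right) = - \frac{7}{5} + \frac{E^{2}}{5}$)
$I{\left(k,T \right)} = - \frac{87}{5} + \frac{29 T}{5}$ ($I{\left(k,T \right)} = \left(- \frac{7}{5} + \frac{6^{2}}{5}\right) \left(T - 3\right) = \left(- \frac{7}{5} + \frac{1}{5} \cdot 36\right) \left(-3 + T\right) = \left(- \frac{7}{5} + \frac{36}{5}\right) \left(-3 + T\right) = \frac{29 \left(-3 + T\right)}{5} = - \frac{87}{5} + \frac{29 T}{5}$)
$\left(-20\right) 124 + I{\left(j,-5 \right)} = \left(-20\right) 124 + \left(- \frac{87}{5} + \frac{29}{5} \left(-5\right)\right) = -2480 - \frac{232}{5} = - \frac{12632}{5}$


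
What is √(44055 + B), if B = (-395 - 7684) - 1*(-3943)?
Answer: √39919 ≈ 199.80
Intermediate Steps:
B = -4136 (B = -8079 + 3943 = -4136)
√(44055 + B) = √(44055 - 4136) = √39919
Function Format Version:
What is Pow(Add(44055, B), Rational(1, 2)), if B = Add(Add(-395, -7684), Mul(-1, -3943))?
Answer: Pow(39919, Rational(1, 2)) ≈ 199.80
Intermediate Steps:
B = -4136 (B = Add(-8079, 3943) = -4136)
Pow(Add(44055, B), Rational(1, 2)) = Pow(Add(44055, -4136), Rational(1, 2)) = Pow(39919, Rational(1, 2))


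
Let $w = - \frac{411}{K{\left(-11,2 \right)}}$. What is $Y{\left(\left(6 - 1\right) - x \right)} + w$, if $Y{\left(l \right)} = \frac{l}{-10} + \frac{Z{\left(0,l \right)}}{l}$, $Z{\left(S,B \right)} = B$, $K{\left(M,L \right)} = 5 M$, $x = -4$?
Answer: $\frac{833}{110} \approx 7.5727$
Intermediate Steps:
$w = \frac{411}{55}$ ($w = - \frac{411}{5 \left(-11\right)} = - \frac{411}{-55} = \left(-411\right) \left(- \frac{1}{55}\right) = \frac{411}{55} \approx 7.4727$)
$Y{\left(l \right)} = 1 - \frac{l}{10}$ ($Y{\left(l \right)} = \frac{l}{-10} + \frac{l}{l} = l \left(- \frac{1}{10}\right) + 1 = - \frac{l}{10} + 1 = 1 - \frac{l}{10}$)
$Y{\left(\left(6 - 1\right) - x \right)} + w = \left(1 - \frac{\left(6 - 1\right) - -4}{10}\right) + \frac{411}{55} = \left(1 - \frac{5 + 4}{10}\right) + \frac{411}{55} = \left(1 - \frac{9}{10}\right) + \frac{411}{55} = \frac{1}{10} + \frac{411}{55} = \frac{833}{110}$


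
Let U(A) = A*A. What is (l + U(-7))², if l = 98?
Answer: 21609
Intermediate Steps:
U(A) = A²
(l + U(-7))² = (98 + (-7)²)² = (98 + 49)² = 147² = 21609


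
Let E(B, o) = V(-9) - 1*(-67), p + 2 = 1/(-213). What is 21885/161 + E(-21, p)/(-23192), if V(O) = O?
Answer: 253773791/1866956 ≈ 135.93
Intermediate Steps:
p = -427/213 (p = -2 + 1/(-213) = -2 - 1/213 = -427/213 ≈ -2.0047)
E(B, o) = 58 (E(B, o) = -9 - 1*(-67) = -9 + 67 = 58)
21885/161 + E(-21, p)/(-23192) = 21885/161 + 58/(-23192) = 21885*(1/161) + 58*(-1/23192) = 21885/161 - 29/11596 = 253773791/1866956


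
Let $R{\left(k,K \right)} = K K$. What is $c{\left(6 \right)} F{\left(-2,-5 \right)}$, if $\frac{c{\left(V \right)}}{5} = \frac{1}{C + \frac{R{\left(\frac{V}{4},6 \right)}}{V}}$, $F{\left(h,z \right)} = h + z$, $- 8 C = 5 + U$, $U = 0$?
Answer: $- \frac{280}{43} \approx -6.5116$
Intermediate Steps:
$R{\left(k,K \right)} = K^{2}$
$C = - \frac{5}{8}$ ($C = - \frac{5 + 0}{8} = \left(- \frac{1}{8}\right) 5 = - \frac{5}{8} \approx -0.625$)
$c{\left(V \right)} = \frac{5}{- \frac{5}{8} + \frac{36}{V}}$ ($c{\left(V \right)} = \frac{5}{- \frac{5}{8} + \frac{6^{2}}{V}} = \frac{5}{- \frac{5}{8} + \frac{36}{V}}$)
$c{\left(6 \right)} F{\left(-2,-5 \right)} = \left(-40\right) 6 \frac{1}{-288 + 5 \cdot 6} \left(-2 - 5\right) = \left(-40\right) 6 \frac{1}{-288 + 30} \left(-7\right) = \left(-40\right) 6 \frac{1}{-258} \left(-7\right) = \left(-40\right) 6 \left(- \frac{1}{258}\right) \left(-7\right) = \frac{40}{43} \left(-7\right) = - \frac{280}{43}$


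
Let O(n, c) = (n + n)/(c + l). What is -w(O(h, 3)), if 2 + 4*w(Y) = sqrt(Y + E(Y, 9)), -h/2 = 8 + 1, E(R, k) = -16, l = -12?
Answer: 1/2 - I*sqrt(3)/2 ≈ 0.5 - 0.86602*I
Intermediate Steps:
h = -18 (h = -2*(8 + 1) = -2*9 = -18)
O(n, c) = 2*n/(-12 + c) (O(n, c) = (n + n)/(c - 12) = (2*n)/(-12 + c) = 2*n/(-12 + c))
w(Y) = -1/2 + sqrt(-16 + Y)/4 (w(Y) = -1/2 + sqrt(Y - 16)/4 = -1/2 + sqrt(-16 + Y)/4)
-w(O(h, 3)) = -(-1/2 + sqrt(-16 + 2*(-18)/(-12 + 3))/4) = -(-1/2 + sqrt(-16 + 2*(-18)/(-9))/4) = -(-1/2 + sqrt(-16 + 2*(-18)*(-1/9))/4) = -(-1/2 + sqrt(-16 + 4)/4) = -(-1/2 + sqrt(-12)/4) = -(-1/2 + (2*I*sqrt(3))/4) = -(-1/2 + I*sqrt(3)/2) = 1/2 - I*sqrt(3)/2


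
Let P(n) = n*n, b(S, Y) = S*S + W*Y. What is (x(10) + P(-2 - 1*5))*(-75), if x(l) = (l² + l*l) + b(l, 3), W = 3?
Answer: -26850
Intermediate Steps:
b(S, Y) = S² + 3*Y (b(S, Y) = S*S + 3*Y = S² + 3*Y)
x(l) = 9 + 3*l² (x(l) = (l² + l*l) + (l² + 3*3) = (l² + l²) + (l² + 9) = 2*l² + (9 + l²) = 9 + 3*l²)
P(n) = n²
(x(10) + P(-2 - 1*5))*(-75) = ((9 + 3*10²) + (-2 - 1*5)²)*(-75) = ((9 + 3*100) + (-2 - 5)²)*(-75) = ((9 + 300) + (-7)²)*(-75) = (309 + 49)*(-75) = 358*(-75) = -26850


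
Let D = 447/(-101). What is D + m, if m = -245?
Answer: -25192/101 ≈ -249.43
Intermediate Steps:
D = -447/101 (D = 447*(-1/101) = -447/101 ≈ -4.4257)
D + m = -447/101 - 245 = -25192/101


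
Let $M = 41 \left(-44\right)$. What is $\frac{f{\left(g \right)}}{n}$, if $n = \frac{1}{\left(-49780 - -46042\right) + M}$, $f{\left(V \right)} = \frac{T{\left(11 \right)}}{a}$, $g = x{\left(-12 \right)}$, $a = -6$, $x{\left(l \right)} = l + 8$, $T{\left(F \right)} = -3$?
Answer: $-2771$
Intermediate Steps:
$x{\left(l \right)} = 8 + l$
$g = -4$ ($g = 8 - 12 = -4$)
$M = -1804$
$f{\left(V \right)} = \frac{1}{2}$ ($f{\left(V \right)} = - \frac{3}{-6} = \left(-3\right) \left(- \frac{1}{6}\right) = \frac{1}{2}$)
$n = - \frac{1}{5542}$ ($n = \frac{1}{\left(-49780 - -46042\right) - 1804} = \frac{1}{\left(-49780 + 46042\right) - 1804} = \frac{1}{-3738 - 1804} = \frac{1}{-5542} = - \frac{1}{5542} \approx -0.00018044$)
$\frac{f{\left(g \right)}}{n} = \frac{1}{2 \left(- \frac{1}{5542}\right)} = \frac{1}{2} \left(-5542\right) = -2771$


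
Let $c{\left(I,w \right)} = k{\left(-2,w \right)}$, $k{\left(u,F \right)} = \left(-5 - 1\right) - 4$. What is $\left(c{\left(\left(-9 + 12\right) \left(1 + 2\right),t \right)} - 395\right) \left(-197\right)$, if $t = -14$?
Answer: $79785$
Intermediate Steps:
$k{\left(u,F \right)} = -10$ ($k{\left(u,F \right)} = -6 - 4 = -10$)
$c{\left(I,w \right)} = -10$
$\left(c{\left(\left(-9 + 12\right) \left(1 + 2\right),t \right)} - 395\right) \left(-197\right) = \left(-10 - 395\right) \left(-197\right) = \left(-405\right) \left(-197\right) = 79785$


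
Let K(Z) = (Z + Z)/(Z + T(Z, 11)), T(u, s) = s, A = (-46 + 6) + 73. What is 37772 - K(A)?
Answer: 75541/2 ≈ 37771.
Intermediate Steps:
A = 33 (A = -40 + 73 = 33)
K(Z) = 2*Z/(11 + Z) (K(Z) = (Z + Z)/(Z + 11) = (2*Z)/(11 + Z) = 2*Z/(11 + Z))
37772 - K(A) = 37772 - 2*33/(11 + 33) = 37772 - 2*33/44 = 37772 - 1*3/2 = 37772 - 3/2 = 75541/2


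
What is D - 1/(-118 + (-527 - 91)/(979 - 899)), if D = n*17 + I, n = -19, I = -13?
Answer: -1689704/5029 ≈ -335.99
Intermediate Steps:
D = -336 (D = -19*17 - 13 = -323 - 13 = -336)
D - 1/(-118 + (-527 - 91)/(979 - 899)) = -336 - 1/(-118 + (-527 - 91)/(979 - 899)) = -336 - 1/(-118 - 618/80) = -336 - 1/(-118 - 618*1/80) = -336 - 1/(-118 - 309/40) = -336 - 1/(-5029/40) = -336 - 1*(-40/5029) = -336 + 40/5029 = -1689704/5029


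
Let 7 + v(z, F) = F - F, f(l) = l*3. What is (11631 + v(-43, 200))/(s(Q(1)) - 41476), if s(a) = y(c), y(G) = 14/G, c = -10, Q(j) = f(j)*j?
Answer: -58120/207387 ≈ -0.28025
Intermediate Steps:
f(l) = 3*l
v(z, F) = -7 (v(z, F) = -7 + (F - F) = -7 + 0 = -7)
Q(j) = 3*j² (Q(j) = (3*j)*j = 3*j²)
s(a) = -7/5 (s(a) = 14/(-10) = 14*(-⅒) = -7/5)
(11631 + v(-43, 200))/(s(Q(1)) - 41476) = (11631 - 7)/(-7/5 - 41476) = 11624/(-207387/5) = 11624*(-5/207387) = -58120/207387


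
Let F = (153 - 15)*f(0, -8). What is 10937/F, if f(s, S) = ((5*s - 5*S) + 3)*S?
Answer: -10937/47472 ≈ -0.23039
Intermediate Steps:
f(s, S) = S*(3 - 5*S + 5*s) (f(s, S) = ((-5*S + 5*s) + 3)*S = (3 - 5*S + 5*s)*S = S*(3 - 5*S + 5*s))
F = -47472 (F = (153 - 15)*(-8*(3 - 5*(-8) + 5*0)) = 138*(-8*(3 + 40 + 0)) = 138*(-8*43) = 138*(-344) = -47472)
10937/F = 10937/(-47472) = 10937*(-1/47472) = -10937/47472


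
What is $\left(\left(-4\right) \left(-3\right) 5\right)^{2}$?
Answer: $3600$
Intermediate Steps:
$\left(\left(-4\right) \left(-3\right) 5\right)^{2} = \left(12 \cdot 5\right)^{2} = 60^{2} = 3600$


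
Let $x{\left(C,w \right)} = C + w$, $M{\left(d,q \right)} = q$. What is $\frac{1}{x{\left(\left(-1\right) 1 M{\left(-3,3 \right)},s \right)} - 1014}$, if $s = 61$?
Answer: $- \frac{1}{956} \approx -0.001046$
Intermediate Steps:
$\frac{1}{x{\left(\left(-1\right) 1 M{\left(-3,3 \right)},s \right)} - 1014} = \frac{1}{\left(\left(-1\right) 1 \cdot 3 + 61\right) - 1014} = \frac{1}{\left(\left(-1\right) 3 + 61\right) - 1014} = \frac{1}{\left(-3 + 61\right) - 1014} = \frac{1}{58 - 1014} = \frac{1}{-956} = - \frac{1}{956}$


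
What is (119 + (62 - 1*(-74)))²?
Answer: 65025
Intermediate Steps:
(119 + (62 - 1*(-74)))² = (119 + (62 + 74))² = (119 + 136)² = 255² = 65025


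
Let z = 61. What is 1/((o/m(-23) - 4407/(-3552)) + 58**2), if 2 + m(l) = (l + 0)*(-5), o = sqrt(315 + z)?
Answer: 60238815794720/202718114674923369 - 316819456*sqrt(94)/202718114674923369 ≈ 0.00029714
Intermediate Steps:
o = 2*sqrt(94) (o = sqrt(315 + 61) = sqrt(376) = 2*sqrt(94) ≈ 19.391)
m(l) = -2 - 5*l (m(l) = -2 + (l + 0)*(-5) = -2 + l*(-5) = -2 - 5*l)
1/((o/m(-23) - 4407/(-3552)) + 58**2) = 1/(((2*sqrt(94))/(-2 - 5*(-23)) - 4407/(-3552)) + 58**2) = 1/(((2*sqrt(94))/(-2 + 115) - 4407*(-1/3552)) + 3364) = 1/(((2*sqrt(94))/113 + 1469/1184) + 3364) = 1/(((2*sqrt(94))*(1/113) + 1469/1184) + 3364) = 1/((2*sqrt(94)/113 + 1469/1184) + 3364) = 1/((1469/1184 + 2*sqrt(94)/113) + 3364) = 1/(3984445/1184 + 2*sqrt(94)/113)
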